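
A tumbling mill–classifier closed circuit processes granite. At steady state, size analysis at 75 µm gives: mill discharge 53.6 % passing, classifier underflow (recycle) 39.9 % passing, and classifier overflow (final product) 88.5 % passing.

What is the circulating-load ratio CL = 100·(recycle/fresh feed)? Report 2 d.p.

CL = 254.74 %

Mass balance on the −75 µm fraction:
(1+r)d = ru + o → r = (o−d)/(d−u)
r = (88.5 − 53.6)/(53.6 − 39.9) = 34.9/13.7 = 2.5474
CL = 100·r = 254.74 %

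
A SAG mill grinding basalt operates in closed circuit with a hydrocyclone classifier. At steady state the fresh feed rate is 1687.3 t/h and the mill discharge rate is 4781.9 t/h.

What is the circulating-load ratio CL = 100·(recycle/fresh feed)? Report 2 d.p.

M = F + R at steady state, so:
R = M − F = 4781.9 − 1687.3 = 3094.6 t/h
CL = 100·R/F = 100·3094.6/1687.3 = 183.41 %

CL = 183.41 %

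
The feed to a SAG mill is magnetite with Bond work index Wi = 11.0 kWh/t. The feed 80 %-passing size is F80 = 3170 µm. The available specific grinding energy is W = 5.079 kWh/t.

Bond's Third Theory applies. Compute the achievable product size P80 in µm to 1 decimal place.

P80 = 244.6 µm

Bond:  W = 10 Wi (1/√P − 1/√F)
1/√P80 = 1/√F80 + W/(10·Wi)
  = 5.0790/(10·11.0) + 1/√3170 = 0.046173 + 0.017761 = 0.063934
P80 = (1/0.063934)² = 15.6412² = 244.65 µm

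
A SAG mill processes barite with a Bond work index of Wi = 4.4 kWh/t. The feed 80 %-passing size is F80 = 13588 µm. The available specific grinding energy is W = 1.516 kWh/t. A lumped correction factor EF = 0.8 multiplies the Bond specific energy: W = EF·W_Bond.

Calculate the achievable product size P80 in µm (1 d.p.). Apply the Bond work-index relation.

P80 = 374.9 µm

W = 10·Wi·(P80^(-½) − F80^(-½))
W_Bond = W / EF = 1.516 / 0.8 = 1.8950 kWh/t
⇒ 1/√P80 = W_Bond/(10·Wi) + 1/√F80
  = 1.8950/(10·4.4) + 1/√13588 = 0.043068 + 0.008579 = 0.051647
P80 = (1/0.051647)² = 19.3622² = 374.90 µm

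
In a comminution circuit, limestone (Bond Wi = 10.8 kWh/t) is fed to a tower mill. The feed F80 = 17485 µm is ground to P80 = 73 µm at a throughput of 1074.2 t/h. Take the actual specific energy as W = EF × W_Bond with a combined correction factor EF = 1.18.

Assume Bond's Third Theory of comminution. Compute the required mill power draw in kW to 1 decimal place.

P = 14987.2 kW

W_Bond = 10·Wi·(1/√P₈₀ − 1/√F₈₀)
W = 10·10.8·(1/√73 − 1/√17485) = 10·10.8·(0.109479) = 11.8237 kWh/t
Corrected W = EF·W_Bond = 1.18·11.8237 = 13.9520 kWh/t
Mill draw = 13.9520 × 1074.2 = 14987.2 kW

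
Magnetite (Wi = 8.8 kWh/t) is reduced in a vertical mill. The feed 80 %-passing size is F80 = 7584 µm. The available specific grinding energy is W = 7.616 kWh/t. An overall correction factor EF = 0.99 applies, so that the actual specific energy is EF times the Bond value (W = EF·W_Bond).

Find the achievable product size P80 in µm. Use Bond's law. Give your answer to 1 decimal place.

Bond: W = 10·Wi·(1/√P80 − 1/√F80)
W_Bond = W / EF = 7.616 / 0.99 = 7.6929 kWh/t
⇒ 1/√P80 = W_Bond/(10 Wi) + 1/√F80
  = 7.6929/(10·8.8) + 1/√7584 = 0.087420 + 0.011483 = 0.098903
P80 = (1/0.098903)² = 10.1110² = 102.23 µm

P80 = 102.2 µm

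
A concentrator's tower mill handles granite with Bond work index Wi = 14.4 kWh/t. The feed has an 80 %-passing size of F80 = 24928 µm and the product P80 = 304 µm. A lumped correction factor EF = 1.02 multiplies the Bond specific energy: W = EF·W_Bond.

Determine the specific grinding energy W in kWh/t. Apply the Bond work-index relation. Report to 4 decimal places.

W_Bond = 10·Wi·(1/√P₈₀ − 1/√F₈₀)
1/√304 = 0.057354;  1/√24928 = 0.006334
W = 10·14.4·(0.057354 − 0.006334) = 7.3469 kWh/t
W_actual = 1.02 × 7.3469 = 7.4939 kWh/t

W = 7.4939 kWh/t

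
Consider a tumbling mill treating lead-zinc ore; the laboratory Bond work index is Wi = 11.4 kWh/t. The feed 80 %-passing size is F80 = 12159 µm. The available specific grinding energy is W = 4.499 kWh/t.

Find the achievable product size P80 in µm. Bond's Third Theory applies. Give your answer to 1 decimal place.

P80 = 424.5 µm

Bond:  W = 10 Wi (1/√P − 1/√F)
P80^(−½) = W/(10 Wi) + F80^(−½)
  = 4.4990/(10·11.4) + 1/√12159 = 0.039465 + 0.009069 = 0.048534
P80 = (1/0.048534)² = 20.6042² = 424.53 µm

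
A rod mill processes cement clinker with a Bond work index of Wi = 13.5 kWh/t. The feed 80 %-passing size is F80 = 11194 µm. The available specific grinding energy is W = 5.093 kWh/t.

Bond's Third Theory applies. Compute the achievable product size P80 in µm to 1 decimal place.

W_Bond = 10·Wi·(1/√P₈₀ − 1/√F₈₀)
P80^-0.5 = F80^-0.5 + W/(10 Wi)
  = 5.0930/(10·13.5) + 1/√11194 = 0.037726 + 0.009452 = 0.047178
P80 = (1/0.047178)² = 21.1965² = 449.29 µm

P80 = 449.3 µm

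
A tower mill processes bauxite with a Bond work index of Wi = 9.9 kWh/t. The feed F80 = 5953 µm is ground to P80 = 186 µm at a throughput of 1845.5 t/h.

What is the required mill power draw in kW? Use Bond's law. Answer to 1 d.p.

W = 10 Wi (P80^-0.5 − F80^-0.5)
W = 10·9.9·(1/√186 − 1/√5953) = 10·9.9·(0.060363) = 5.9759 kWh/t
Power = W × throughput = 5.9759 kWh/t × 1845.5 t/h = 11028.5 kW

P = 11028.5 kW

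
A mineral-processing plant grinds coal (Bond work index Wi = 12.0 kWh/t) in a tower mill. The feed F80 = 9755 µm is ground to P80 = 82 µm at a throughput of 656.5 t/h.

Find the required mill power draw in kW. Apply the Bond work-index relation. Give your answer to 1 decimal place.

P = 7902.2 kW

Bond:  W = 10 Wi (1/√P − 1/√F)
W = 10·12.0·(1/√82 − 1/√9755) = 10·12.0·(0.100307) = 12.0368 kWh/t
P = W·T = 12.0368·656.5 = 7902.2 kW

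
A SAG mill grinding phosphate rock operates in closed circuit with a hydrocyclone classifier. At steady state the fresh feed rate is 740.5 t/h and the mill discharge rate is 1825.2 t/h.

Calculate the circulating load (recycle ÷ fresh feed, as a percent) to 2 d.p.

Steady state: M = F + R.
R = M − F = 1825.2 − 740.5 = 1084.7 t/h
CL = 100·R/F = 100·1084.7/740.5 = 146.48 %

CL = 146.48 %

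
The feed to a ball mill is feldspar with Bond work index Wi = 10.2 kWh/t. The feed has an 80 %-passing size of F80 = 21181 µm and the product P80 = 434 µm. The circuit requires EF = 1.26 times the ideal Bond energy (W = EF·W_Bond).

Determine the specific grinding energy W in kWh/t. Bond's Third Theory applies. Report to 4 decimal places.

W = 10 Wi / √P80 − 10 Wi / √F80
1/√434 = 0.048002;  1/√21181 = 0.006871
W = 10·10.2·(0.048002 − 0.006871) = 4.1953 kWh/t
Corrected W = EF·W_Bond = 1.26·4.1953 = 5.2861 kWh/t

W = 5.2861 kWh/t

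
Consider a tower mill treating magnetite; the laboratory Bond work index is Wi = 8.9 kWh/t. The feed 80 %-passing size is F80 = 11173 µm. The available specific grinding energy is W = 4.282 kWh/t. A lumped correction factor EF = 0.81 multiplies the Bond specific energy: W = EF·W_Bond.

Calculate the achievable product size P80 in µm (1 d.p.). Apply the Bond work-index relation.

P80 = 210.9 µm

Bond: W = 10·Wi·(1/√P80 − 1/√F80)
W_Bond = W / EF = 4.282 / 0.81 = 5.2864 kWh/t
P80^-0.5 = F80^-0.5 + W_Bond/(10 Wi)
  = 5.2864/(10·8.9) + 1/√11173 = 0.059398 + 0.009461 = 0.068858
P80 = (1/0.068858)² = 14.5225² = 210.90 µm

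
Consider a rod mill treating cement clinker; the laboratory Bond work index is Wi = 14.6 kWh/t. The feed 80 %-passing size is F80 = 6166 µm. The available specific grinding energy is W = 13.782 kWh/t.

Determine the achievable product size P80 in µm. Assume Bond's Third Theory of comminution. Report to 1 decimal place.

P80 = 87.1 µm

W = 10·Wi·[P80^(−½) − F80^(−½)]
⇒ 1/√P80 = W/(10 Wi) + 1/√F80
  = 13.7820/(10·14.6) + 1/√6166 = 0.094397 + 0.012735 = 0.107132
P80 = (1/0.107132)² = 9.3343² = 87.13 µm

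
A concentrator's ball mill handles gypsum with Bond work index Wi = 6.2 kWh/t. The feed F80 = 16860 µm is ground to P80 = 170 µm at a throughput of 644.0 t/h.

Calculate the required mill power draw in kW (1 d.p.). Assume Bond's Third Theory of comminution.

P = 2754.8 kW

W = 10 Wi (1/√P80 − 1/√F80)  [Bond]
W = 10·6.2·(1/√170 − 1/√16860) = 10·6.2·(0.068995) = 4.2777 kWh/t
P = W·T = 4.2777·644.0 = 2754.8 kW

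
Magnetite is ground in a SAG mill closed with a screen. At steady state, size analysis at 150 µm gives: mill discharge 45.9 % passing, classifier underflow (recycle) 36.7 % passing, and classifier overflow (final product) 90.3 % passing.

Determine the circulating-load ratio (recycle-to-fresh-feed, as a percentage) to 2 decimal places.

Balance %-passing 150 µm (r = R/F):
(1+r)·d = r·u + o ⇒ r = (o−d)/(d−u)
r = (90.3 − 45.9)/(45.9 − 36.7) = 44.4/9.2 = 4.8261
CL = 100·r = 482.61 %

CL = 482.61 %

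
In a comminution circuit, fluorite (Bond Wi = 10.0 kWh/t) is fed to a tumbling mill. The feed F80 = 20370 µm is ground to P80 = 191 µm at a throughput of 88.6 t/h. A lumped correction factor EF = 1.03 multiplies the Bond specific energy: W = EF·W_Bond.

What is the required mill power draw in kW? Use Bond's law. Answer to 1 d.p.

P = 596.4 kW

Bond:  W = 10 Wi (1/√P − 1/√F)
W = 10·10.0·(1/√191 − 1/√20370) = 10·10.0·(0.065351) = 6.5351 kWh/t
With EF = 1.03: W = 6.5351·1.03 = 6.7311 kWh/t
Power = W × throughput = 6.7311 kWh/t × 88.6 t/h = 596.4 kW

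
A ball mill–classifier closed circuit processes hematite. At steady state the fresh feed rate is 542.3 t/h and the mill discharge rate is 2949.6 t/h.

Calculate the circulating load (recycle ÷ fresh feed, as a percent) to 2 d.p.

CL = 443.91 %

Discharge = new feed + return, hence
R = M − F = 2949.6 − 542.3 = 2407.3 t/h
CL = 100·R/F = 100·2407.3/542.3 = 443.91 %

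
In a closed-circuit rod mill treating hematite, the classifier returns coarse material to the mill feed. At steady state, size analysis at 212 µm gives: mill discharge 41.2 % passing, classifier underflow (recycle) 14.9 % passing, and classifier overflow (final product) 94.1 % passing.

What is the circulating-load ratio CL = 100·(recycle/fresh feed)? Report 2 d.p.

Two-product formula at 212 µm:
Fd + Rd = Ru + Fo ⇒ R/F = (o−d)/(d−u)
r = (94.1 − 41.2)/(41.2 − 14.9) = 52.9/26.3 = 2.0114
CL = 100·r = 201.14 %

CL = 201.14 %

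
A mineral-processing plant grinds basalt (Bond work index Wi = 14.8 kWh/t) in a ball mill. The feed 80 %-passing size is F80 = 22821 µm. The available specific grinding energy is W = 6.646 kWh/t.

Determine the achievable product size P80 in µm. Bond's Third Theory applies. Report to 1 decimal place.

W = 10 Wi (1/√P80 − 1/√F80)  [Bond]
1/√P80 = 1/√F80 + W/(10·Wi)
  = 6.6460/(10·14.8) + 1/√22821 = 0.044905 + 0.006620 = 0.051525
P80 = (1/0.051525)² = 19.4080² = 376.67 µm

P80 = 376.7 µm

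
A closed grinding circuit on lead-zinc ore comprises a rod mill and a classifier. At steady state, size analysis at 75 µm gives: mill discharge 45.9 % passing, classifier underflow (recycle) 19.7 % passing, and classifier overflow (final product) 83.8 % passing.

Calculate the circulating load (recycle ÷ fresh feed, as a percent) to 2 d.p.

CL = 144.66 %

Balance %-passing 75 µm (r = R/F):
Fd + Rd = Ru + Fo ⇒ R/F = (o−d)/(d−u)
r = (83.8 − 45.9)/(45.9 − 19.7) = 37.9/26.2 = 1.4466
CL = 100·r = 144.66 %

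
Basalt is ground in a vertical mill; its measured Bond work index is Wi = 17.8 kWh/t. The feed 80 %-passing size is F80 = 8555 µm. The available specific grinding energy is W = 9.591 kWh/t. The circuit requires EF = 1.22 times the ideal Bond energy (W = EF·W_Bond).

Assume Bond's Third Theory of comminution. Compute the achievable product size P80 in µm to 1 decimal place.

W = 10 Wi / √P80 − 10 Wi / √F80
W_Bond = W / EF = 9.591 / 1.22 = 7.8615 kWh/t
⇒ 1/√P80 = W_Bond/(10 Wi) + 1/√F80
  = 7.8615/(10·17.8) + 1/√8555 = 0.044166 + 0.010812 = 0.054977
P80 = (1/0.054977)² = 18.1894² = 330.85 µm

P80 = 330.9 µm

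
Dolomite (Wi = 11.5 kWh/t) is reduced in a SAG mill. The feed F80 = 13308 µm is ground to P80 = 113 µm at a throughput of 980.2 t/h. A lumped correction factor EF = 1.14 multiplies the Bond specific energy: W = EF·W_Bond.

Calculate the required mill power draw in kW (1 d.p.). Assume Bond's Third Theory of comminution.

W = 10 Wi / √P80 − 10 Wi / √F80
W = 10·11.5·(1/√113 − 1/√13308) = 10·11.5·(0.085404) = 9.8214 kWh/t
Corrected W = EF·W_Bond = 1.14·9.8214 = 11.1964 kWh/t
Mill draw = 11.1964 × 980.2 = 10974.7 kW

P = 10974.7 kW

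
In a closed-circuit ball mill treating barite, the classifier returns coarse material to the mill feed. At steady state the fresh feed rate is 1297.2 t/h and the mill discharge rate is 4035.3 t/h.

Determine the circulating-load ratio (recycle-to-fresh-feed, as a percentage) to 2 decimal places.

CL = 211.08 %

M = F + R at steady state, so:
R = M − F = 4035.3 − 1297.2 = 2738.1 t/h
CL = 100·R/F = 100·2738.1/1297.2 = 211.08 %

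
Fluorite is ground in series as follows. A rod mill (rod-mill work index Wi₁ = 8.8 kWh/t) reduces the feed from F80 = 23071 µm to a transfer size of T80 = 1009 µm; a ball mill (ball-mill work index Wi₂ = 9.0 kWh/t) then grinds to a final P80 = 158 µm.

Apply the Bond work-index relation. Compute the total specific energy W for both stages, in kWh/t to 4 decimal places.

W = 10 Wi (P80^-0.5 − F80^-0.5)
Stage 1 (23071→1009 µm, Wi₁=8.8): W₁ = 10·8.8·(0.031481 − 0.006584) = 2.1910 kWh/t
Stage 2 (1009→158 µm, Wi₂=9.0): W₂ = 10·9.0·(0.079556 − 0.031481) = 4.3267 kWh/t
W = W₁ + W₂ = 2.1910 + 4.3267 = 6.5177 kWh/t

W = 6.5177 kWh/t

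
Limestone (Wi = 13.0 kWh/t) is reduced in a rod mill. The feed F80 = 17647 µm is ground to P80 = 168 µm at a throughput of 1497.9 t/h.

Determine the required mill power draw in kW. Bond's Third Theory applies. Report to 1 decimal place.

W_Bond = 10·Wi·(1/√P₈₀ − 1/√F₈₀)
W = 10·13.0·(1/√168 − 1/√17647) = 10·13.0·(0.069624) = 9.0511 kWh/t
P = W·T = 9.0511·1497.9 = 13557.7 kW

P = 13557.7 kW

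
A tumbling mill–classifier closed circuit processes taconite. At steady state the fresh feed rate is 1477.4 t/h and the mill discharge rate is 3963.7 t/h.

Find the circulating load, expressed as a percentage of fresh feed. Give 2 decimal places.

CL = 168.29 %

Steady state: M = F + R.
R = M − F = 3963.7 − 1477.4 = 2486.3 t/h
CL = 100·R/F = 100·2486.3/1477.4 = 168.29 %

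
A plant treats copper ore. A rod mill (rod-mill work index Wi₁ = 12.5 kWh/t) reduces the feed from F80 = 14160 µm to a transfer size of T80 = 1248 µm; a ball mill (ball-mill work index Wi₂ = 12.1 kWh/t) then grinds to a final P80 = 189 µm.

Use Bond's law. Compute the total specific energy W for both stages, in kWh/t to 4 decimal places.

W = 7.8642 kWh/t

W = 10·Wi·[P80^(−½) − F80^(−½)]
Stage 1 (14160→1248 µm, Wi₁=12.5): W₁ = 10·12.5·(0.028307 − 0.008404) = 2.4879 kWh/t
Stage 2 (1248→189 µm, Wi₂=12.1): W₂ = 10·12.1·(0.072739 − 0.028307) = 5.3763 kWh/t
W = W₁ + W₂ = 2.4879 + 5.3763 = 7.8642 kWh/t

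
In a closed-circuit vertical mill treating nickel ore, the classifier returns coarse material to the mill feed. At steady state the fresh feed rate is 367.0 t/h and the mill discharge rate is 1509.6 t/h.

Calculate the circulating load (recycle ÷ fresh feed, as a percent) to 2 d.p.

Mill node: discharge = fresh + recycle.
R = M − F = 1509.6 − 367.0 = 1142.6 t/h
CL = 100·R/F = 100·1142.6/367.0 = 311.34 %

CL = 311.34 %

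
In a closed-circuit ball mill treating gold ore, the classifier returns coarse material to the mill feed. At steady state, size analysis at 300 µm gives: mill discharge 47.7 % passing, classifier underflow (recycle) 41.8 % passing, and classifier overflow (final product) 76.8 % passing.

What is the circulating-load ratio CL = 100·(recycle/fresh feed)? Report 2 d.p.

Mass balance on the −300 µm fraction:
r = (o − d)/(d − u)
r = (76.8 − 47.7)/(47.7 − 41.8) = 29.1/5.9 = 4.9322
CL = 100·r = 493.22 %

CL = 493.22 %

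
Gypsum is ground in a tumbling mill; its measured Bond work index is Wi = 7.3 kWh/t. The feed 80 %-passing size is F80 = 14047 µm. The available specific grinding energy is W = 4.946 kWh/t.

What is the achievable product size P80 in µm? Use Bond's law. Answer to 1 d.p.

P80 = 172.3 µm

W = 10·Wi·(P80^(-½) − F80^(-½))
P80^-0.5 = F80^-0.5 + W/(10 Wi)
  = 4.9460/(10·7.3) + 1/√14047 = 0.067753 + 0.008437 = 0.076191
P80 = (1/0.076191)² = 13.1249² = 172.26 µm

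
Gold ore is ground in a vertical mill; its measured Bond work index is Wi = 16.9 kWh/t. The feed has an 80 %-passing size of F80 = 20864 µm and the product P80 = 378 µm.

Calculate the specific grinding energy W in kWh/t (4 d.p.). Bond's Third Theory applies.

Bond: W = 10·Wi·(1/√P80 − 1/√F80)
1/√378 = 0.051434;  1/√20864 = 0.006923
W = 10·16.9·(0.051434 − 0.006923) = 7.5224 kWh/t

W = 7.5224 kWh/t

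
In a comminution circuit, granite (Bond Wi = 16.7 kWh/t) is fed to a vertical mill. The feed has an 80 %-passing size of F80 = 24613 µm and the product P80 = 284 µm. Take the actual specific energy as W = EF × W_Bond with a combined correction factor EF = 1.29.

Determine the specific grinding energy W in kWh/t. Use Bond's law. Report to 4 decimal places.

W = 10 Wi (P80^-0.5 − F80^-0.5)
1/√284 = 0.059339;  1/√24613 = 0.006374
W = 10·16.7·(0.059339 − 0.006374) = 8.8452 kWh/t
W_actual = 1.29 × 8.8452 = 11.4102 kWh/t

W = 11.4102 kWh/t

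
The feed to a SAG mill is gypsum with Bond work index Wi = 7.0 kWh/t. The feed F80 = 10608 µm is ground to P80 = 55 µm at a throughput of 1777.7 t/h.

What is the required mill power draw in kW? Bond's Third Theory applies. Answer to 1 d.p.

P = 15571.1 kW

W = 10 Wi (P80^-0.5 − F80^-0.5)
W = 10·7.0·(1/√55 − 1/√10608) = 10·7.0·(0.125131) = 8.7592 kWh/t
P = W·T = 8.7592·1777.7 = 15571.1 kW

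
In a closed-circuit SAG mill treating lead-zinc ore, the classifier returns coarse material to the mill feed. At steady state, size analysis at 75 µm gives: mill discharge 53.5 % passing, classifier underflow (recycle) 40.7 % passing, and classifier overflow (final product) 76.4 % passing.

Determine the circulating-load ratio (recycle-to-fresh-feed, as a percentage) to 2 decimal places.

Classifier node, passing 75 µm:
(1+r)d = ru + o → r = (o−d)/(d−u)
r = (76.4 − 53.5)/(53.5 − 40.7) = 22.9/12.8 = 1.7891
CL = 100·r = 178.91 %

CL = 178.91 %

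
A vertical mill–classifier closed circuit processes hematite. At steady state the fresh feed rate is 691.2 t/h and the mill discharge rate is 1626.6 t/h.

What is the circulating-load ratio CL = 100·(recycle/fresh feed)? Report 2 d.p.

M = F + R at steady state, so:
R = M − F = 1626.6 − 691.2 = 935.4 t/h
CL = 100·R/F = 100·935.4/691.2 = 135.33 %

CL = 135.33 %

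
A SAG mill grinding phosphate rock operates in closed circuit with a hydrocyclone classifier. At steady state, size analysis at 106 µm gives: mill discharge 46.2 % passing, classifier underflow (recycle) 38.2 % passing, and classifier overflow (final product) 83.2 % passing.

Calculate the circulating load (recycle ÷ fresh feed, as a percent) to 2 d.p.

Balance %-passing 106 µm (r = R/F):
r = (o − d)/(d − u)
r = (83.2 − 46.2)/(46.2 − 38.2) = 37.0/8.0 = 4.6250
CL = 100·r = 462.50 %

CL = 462.50 %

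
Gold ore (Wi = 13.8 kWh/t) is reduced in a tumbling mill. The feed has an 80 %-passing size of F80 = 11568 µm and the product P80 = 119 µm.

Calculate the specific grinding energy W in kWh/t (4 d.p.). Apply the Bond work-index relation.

Bond: W = 10·Wi·(1/√P80 − 1/√F80)
1/√119 = 0.091670;  1/√11568 = 0.009298
W = 10·13.8·(0.091670 − 0.009298) = 11.3674 kWh/t

W = 11.3674 kWh/t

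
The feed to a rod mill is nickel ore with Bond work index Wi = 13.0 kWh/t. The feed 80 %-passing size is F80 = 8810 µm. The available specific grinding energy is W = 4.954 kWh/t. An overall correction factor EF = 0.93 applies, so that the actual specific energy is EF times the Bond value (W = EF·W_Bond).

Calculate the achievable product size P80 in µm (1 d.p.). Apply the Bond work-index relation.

P80 = 375.1 µm

Bond: W = 10·Wi·(1/√P80 − 1/√F80)
W_Bond = W / EF = 4.954 / 0.93 = 5.3269 kWh/t
P80^(−½) = W_Bond/(10 Wi) + F80^(−½)
  = 5.3269/(10·13.0) + 1/√8810 = 0.040976 + 0.010654 = 0.051630
P80 = (1/0.051630)² = 19.3686² = 375.14 µm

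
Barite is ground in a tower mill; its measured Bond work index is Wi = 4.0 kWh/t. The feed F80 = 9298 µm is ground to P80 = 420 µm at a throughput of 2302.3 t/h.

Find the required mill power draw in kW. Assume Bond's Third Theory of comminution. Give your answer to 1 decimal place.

Bond: W = 10·Wi·(1/√P80 − 1/√F80)
W = 10·4.0·(1/√420 − 1/√9298) = 10·4.0·(0.038424) = 1.5370 kWh/t
P_mill = W·ṁ = 1.5370·2302.3 = 3538.6 kW

P = 3538.6 kW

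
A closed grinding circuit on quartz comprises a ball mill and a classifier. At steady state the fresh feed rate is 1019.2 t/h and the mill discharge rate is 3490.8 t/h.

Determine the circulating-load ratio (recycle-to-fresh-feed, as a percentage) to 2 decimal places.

CL = 242.50 %

Steady state: M = F + R.
R = M − F = 3490.8 − 1019.2 = 2471.6 t/h
CL = 100·R/F = 100·2471.6/1019.2 = 242.50 %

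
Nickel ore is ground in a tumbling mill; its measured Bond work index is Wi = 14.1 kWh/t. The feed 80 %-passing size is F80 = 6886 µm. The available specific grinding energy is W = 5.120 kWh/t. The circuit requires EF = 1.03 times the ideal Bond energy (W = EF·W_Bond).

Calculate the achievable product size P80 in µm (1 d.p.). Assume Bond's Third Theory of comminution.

P80 = 446.9 µm

W = 10 Wi (1/√P80 − 1/√F80)  [Bond]
W_Bond = W / EF = 5.120 / 1.03 = 4.9709 kWh/t
1/√P80 = 1/√F80 + W_Bond/(10·Wi)
  = 4.9709/(10·14.1) + 1/√6886 = 0.035254 + 0.012051 = 0.047305
P80 = (1/0.047305)² = 21.1393² = 446.87 µm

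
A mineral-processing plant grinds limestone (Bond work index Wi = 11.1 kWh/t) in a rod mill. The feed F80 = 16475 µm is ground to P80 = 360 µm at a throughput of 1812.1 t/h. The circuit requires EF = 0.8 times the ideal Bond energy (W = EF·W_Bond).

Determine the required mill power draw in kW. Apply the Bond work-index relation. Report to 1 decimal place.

W_Bond = 10·Wi·(1/√P₈₀ − 1/√F₈₀)
W = 10·11.1·(1/√360 − 1/√16475) = 10·11.1·(0.044914) = 4.9854 kWh/t
Corrected W = EF·W_Bond = 0.8·4.9854 = 3.9883 kWh/t
Mill draw = 3.9883 × 1812.1 = 7227.3 kW

P = 7227.3 kW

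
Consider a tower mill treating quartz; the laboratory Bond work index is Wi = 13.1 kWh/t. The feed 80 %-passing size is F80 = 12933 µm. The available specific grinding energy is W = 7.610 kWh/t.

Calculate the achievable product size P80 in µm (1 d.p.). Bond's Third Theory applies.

P80 = 223.5 µm

W_Bond = 10·Wi·(1/√P₈₀ − 1/√F₈₀)
P80^-0.5 = F80^-0.5 + W/(10 Wi)
  = 7.6100/(10·13.1) + 1/√12933 = 0.058092 + 0.008793 = 0.066885
P80 = (1/0.066885)² = 14.9511² = 223.53 µm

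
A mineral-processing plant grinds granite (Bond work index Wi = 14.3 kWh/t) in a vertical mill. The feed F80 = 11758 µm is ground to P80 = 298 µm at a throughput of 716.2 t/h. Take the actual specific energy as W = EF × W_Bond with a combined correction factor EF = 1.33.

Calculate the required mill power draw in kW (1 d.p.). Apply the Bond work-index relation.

P = 6634.5 kW

W = 10 Wi / √P80 − 10 Wi / √F80
W = 10·14.3·(1/√298 − 1/√11758) = 10·14.3·(0.048706) = 6.9650 kWh/t
Apply correction: 6.9650 × 1.33 = 9.2634 kWh/t
Mill draw = 9.2634 × 716.2 = 6634.5 kW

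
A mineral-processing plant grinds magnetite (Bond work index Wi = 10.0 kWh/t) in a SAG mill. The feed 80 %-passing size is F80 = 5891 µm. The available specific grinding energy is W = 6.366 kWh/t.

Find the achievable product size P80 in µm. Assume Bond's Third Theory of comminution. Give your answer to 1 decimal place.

W = 10 Wi (1/√P80 − 1/√F80)  [Bond]
P80^-0.5 = F80^-0.5 + W/(10 Wi)
  = 6.3660/(10·10.0) + 1/√5891 = 0.063660 + 0.013029 = 0.076689
P80 = (1/0.076689)² = 13.0397² = 170.03 µm

P80 = 170.0 µm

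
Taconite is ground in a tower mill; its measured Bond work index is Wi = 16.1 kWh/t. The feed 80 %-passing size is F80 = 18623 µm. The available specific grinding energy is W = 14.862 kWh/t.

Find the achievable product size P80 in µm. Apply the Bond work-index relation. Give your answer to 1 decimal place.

P80 = 100.7 µm

W_Bond = 10·Wi·(1/√P₈₀ − 1/√F₈₀)
⇒ 1/√P80 = W/(10 Wi) + 1/√F80
  = 14.8620/(10·16.1) + 1/√18623 = 0.092311 + 0.007328 = 0.099638
P80 = (1/0.099638)² = 10.0363² = 100.73 µm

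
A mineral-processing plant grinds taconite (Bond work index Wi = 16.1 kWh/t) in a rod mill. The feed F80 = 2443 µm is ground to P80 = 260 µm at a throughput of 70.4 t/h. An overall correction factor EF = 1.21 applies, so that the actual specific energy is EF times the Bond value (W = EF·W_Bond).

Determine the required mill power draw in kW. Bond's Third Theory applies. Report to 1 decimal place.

Bond: W = 10·Wi·(1/√P80 − 1/√F80)
W = 10·16.1·(1/√260 − 1/√2443) = 10·16.1·(0.041785) = 6.7274 kWh/t
Apply correction: 6.7274 × 1.21 = 8.1402 kWh/t
Mill draw = 8.1402 × 70.4 = 573.1 kW

P = 573.1 kW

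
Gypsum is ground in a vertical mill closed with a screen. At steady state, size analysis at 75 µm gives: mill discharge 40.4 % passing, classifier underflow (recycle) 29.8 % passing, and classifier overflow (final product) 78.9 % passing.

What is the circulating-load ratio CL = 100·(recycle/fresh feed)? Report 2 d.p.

Balance %-passing 75 µm (r = R/F):
(1+r)·d = r·u + o ⇒ r = (o−d)/(d−u)
r = (78.9 − 40.4)/(40.4 − 29.8) = 38.5/10.6 = 3.6321
CL = 100·r = 363.21 %

CL = 363.21 %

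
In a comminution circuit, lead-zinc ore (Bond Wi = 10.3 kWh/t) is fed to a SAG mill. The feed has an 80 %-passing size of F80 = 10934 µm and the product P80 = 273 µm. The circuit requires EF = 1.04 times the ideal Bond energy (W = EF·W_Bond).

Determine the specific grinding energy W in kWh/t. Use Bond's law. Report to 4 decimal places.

Bond: W = 10·Wi·(1/√P80 − 1/√F80)
1/√273 = 0.060523;  1/√10934 = 0.009563
W = 10·10.3·(0.060523 − 0.009563) = 5.2488 kWh/t
With EF = 1.04: W = 5.2488·1.04 = 5.4588 kWh/t

W = 5.4588 kWh/t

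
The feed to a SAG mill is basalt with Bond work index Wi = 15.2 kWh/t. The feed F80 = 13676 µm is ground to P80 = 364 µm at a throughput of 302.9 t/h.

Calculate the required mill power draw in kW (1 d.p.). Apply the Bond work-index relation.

P = 2019.5 kW

W = 10·Wi·(P80^(-½) − F80^(-½))
W = 10·15.2·(1/√364 − 1/√13676) = 10·15.2·(0.043863) = 6.6672 kWh/t
Power = W × throughput = 6.6672 kWh/t × 302.9 t/h = 2019.5 kW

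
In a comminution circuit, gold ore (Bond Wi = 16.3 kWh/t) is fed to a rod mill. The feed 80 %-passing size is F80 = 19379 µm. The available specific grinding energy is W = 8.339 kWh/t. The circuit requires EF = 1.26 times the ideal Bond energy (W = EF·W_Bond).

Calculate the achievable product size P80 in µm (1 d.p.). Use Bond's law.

Bond:  W = 10 Wi (1/√P − 1/√F)
W_Bond = W / EF = 8.339 / 1.26 = 6.6183 kWh/t
P80^-0.5 = F80^-0.5 + W_Bond/(10 Wi)
  = 6.6183/(10·16.3) + 1/√19379 = 0.040603 + 0.007183 = 0.047786
P80 = (1/0.047786)² = 20.9265² = 437.92 µm

P80 = 437.9 µm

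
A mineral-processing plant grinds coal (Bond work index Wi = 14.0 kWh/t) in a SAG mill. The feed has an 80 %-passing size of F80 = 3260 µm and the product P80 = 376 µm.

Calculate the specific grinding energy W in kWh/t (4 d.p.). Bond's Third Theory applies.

W = 4.7680 kWh/t

W = 10 Wi / √P80 − 10 Wi / √F80
1/√376 = 0.051571;  1/√3260 = 0.017514
W = 10·14.0·(0.051571 − 0.017514) = 4.7680 kWh/t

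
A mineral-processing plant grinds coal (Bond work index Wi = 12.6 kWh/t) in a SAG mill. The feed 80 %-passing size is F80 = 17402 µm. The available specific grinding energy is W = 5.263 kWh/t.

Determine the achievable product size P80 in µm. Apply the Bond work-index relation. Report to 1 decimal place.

W = 10·Wi·(P80^(-½) − F80^(-½))
P80^(−½) = W/(10 Wi) + F80^(−½)
  = 5.2630/(10·12.6) + 1/√17402 = 0.041770 + 0.007581 = 0.049350
P80 = (1/0.049350)² = 20.2633² = 410.60 µm

P80 = 410.6 µm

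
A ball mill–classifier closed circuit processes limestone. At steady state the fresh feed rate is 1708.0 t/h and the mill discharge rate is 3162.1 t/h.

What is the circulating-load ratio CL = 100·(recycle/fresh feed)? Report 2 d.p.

Steady state: M = F + R.
R = M − F = 3162.1 − 1708.0 = 1454.1 t/h
CL = 100·R/F = 100·1454.1/1708.0 = 85.13 %

CL = 85.13 %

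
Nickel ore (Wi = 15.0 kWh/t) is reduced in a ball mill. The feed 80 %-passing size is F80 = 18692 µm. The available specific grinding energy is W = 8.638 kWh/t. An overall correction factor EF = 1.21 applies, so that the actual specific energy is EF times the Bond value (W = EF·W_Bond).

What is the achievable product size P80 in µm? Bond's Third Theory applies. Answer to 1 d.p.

Bond: W = 10·Wi·(1/√P80 − 1/√F80)
W_Bond = W / EF = 8.638 / 1.21 = 7.1388 kWh/t
P80^(−½) = W_Bond/(10 Wi) + F80^(−½)
  = 7.1388/(10·15.0) + 1/√18692 = 0.047592 + 0.007314 = 0.054907
P80 = (1/0.054907)² = 18.2128² = 331.70 µm

P80 = 331.7 µm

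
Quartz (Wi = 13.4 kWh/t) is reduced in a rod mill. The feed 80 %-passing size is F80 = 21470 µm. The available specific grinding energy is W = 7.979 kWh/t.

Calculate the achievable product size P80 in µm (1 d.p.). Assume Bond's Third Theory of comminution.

P80 = 227.0 µm

W = 10 Wi (1/√P80 − 1/√F80)  [Bond]
⇒ 1/√P80 = W/(10·Wi) + 1/√F80
  = 7.9790/(10·13.4) + 1/√21470 = 0.059545 + 0.006825 = 0.066369
P80 = (1/0.066369)² = 15.0672² = 227.02 µm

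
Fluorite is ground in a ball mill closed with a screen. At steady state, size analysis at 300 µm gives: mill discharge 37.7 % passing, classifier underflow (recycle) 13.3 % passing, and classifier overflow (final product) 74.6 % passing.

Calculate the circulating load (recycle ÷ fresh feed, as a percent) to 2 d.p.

Let r = R/F. Size balance at 300 µm:
Fd + Rd = Ru + Fo ⇒ R/F = (o−d)/(d−u)
r = (74.6 − 37.7)/(37.7 − 13.3) = 36.9/24.4 = 1.5123
CL = 100·r = 151.23 %

CL = 151.23 %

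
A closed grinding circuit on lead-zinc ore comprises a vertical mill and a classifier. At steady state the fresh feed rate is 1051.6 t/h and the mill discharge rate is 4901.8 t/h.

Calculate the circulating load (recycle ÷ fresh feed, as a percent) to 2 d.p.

Steady state: M = F + R.
R = M − F = 4901.8 − 1051.6 = 3850.2 t/h
CL = 100·R/F = 100·3850.2/1051.6 = 366.13 %

CL = 366.13 %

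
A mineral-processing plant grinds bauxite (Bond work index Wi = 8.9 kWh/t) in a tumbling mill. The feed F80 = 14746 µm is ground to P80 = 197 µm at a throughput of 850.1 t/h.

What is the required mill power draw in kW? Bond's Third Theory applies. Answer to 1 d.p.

P = 4767.4 kW

W = 10 Wi (1/√P80 − 1/√F80)  [Bond]
W = 10·8.9·(1/√197 − 1/√14746) = 10·8.9·(0.063012) = 5.6081 kWh/t
Power = W × throughput = 5.6081 kWh/t × 850.1 t/h = 4767.4 kW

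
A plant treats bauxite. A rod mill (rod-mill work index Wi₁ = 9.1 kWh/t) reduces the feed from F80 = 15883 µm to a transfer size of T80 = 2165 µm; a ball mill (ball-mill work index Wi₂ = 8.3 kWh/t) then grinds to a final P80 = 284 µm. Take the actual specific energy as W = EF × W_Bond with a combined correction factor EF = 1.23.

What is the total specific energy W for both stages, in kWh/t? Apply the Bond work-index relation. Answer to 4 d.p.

W = 5.3813 kWh/t

Bond: W = 10·Wi·(1/√P80 − 1/√F80)
Stage 1 (15883→2165 µm, Wi₁=9.1): W₁ = 10·9.1·(0.021492 − 0.007935) = 1.2337 kWh/t
Stage 2 (2165→284 µm, Wi₂=8.3): W₂ = 10·8.3·(0.059339 − 0.021492) = 3.1413 kWh/t
W = W₁ + W₂ = 1.2337 + 3.1413 = 4.3750 kWh/t
Apply correction: 4.3750 × 1.23 = 5.3813 kWh/t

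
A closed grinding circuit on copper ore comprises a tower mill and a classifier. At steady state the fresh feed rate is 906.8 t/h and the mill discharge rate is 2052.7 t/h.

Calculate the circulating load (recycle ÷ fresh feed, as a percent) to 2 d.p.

Discharge = new feed + return, hence
R = M − F = 2052.7 − 906.8 = 1145.9 t/h
CL = 100·R/F = 100·1145.9/906.8 = 126.37 %

CL = 126.37 %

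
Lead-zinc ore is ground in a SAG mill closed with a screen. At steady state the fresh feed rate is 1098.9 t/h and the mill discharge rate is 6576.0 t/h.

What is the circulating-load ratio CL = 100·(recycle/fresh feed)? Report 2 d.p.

Discharge = new feed + return, hence
R = M − F = 6576.0 − 1098.9 = 5477.1 t/h
CL = 100·R/F = 100·5477.1/1098.9 = 498.42 %

CL = 498.42 %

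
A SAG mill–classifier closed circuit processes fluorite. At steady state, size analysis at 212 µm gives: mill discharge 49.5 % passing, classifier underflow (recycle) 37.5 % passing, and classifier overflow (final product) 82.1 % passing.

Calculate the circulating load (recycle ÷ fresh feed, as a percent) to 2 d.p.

CL = 271.67 %

Two-product formula at 212 µm:
r = (o − d)/(d − u)
r = (82.1 − 49.5)/(49.5 − 37.5) = 32.6/12.0 = 2.7167
CL = 100·r = 271.67 %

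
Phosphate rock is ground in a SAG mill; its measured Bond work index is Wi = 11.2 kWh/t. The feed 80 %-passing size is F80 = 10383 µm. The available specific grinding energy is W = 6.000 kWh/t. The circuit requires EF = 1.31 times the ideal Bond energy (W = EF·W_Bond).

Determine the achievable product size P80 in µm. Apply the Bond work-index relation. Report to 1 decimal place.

P80 = 388.9 µm

Bond:  W = 10 Wi (1/√P − 1/√F)
W_Bond = W / EF = 6.000 / 1.31 = 4.5802 kWh/t
⇒ 1/√P80 = W_Bond/(10 Wi) + 1/√F80
  = 4.5802/(10·11.2) + 1/√10383 = 0.040894 + 0.009814 = 0.050708
P80 = (1/0.050708)² = 19.7207² = 388.91 µm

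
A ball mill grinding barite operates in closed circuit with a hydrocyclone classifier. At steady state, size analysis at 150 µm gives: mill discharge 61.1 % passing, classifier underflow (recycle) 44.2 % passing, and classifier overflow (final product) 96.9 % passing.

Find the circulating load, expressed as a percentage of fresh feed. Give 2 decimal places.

CL = 211.83 %

Let r = R/F. Size balance at 150 µm:
(1+r)d = ru + o → r = (o−d)/(d−u)
r = (96.9 − 61.1)/(61.1 − 44.2) = 35.8/16.9 = 2.1183
CL = 100·r = 211.83 %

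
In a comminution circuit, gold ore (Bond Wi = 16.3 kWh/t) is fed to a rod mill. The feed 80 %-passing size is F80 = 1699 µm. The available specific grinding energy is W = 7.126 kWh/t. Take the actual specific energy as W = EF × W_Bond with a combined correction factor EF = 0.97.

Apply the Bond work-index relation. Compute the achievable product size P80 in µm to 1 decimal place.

Bond: W = 10·Wi·(1/√P80 − 1/√F80)
W_Bond = W / EF = 7.126 / 0.97 = 7.3464 kWh/t
⇒ 1/√P80 = W_Bond/(10 Wi) + 1/√F80
  = 7.3464/(10·16.3) + 1/√1699 = 0.045070 + 0.024261 = 0.069331
P80 = (1/0.069331)² = 14.4236² = 208.04 µm

P80 = 208.0 µm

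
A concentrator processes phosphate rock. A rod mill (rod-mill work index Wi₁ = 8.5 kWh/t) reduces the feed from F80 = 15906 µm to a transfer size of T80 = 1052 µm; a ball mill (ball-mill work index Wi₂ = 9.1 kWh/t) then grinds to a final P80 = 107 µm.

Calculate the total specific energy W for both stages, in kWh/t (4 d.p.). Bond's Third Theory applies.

W_Bond = 10·Wi·(1/√P₈₀ − 1/√F₈₀)
Stage 1 (15906→1052 µm, Wi₁=8.5): W₁ = 10·8.5·(0.030831 − 0.007929) = 1.9467 kWh/t
Stage 2 (1052→107 µm, Wi₂=9.1): W₂ = 10·9.1·(0.096674 − 0.030831) = 5.9917 kWh/t
W = W₁ + W₂ = 1.9467 + 5.9917 = 7.9383 kWh/t

W = 7.9383 kWh/t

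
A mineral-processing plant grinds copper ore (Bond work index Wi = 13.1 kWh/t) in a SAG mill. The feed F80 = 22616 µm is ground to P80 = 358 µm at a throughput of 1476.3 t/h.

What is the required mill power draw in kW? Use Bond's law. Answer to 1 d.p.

Bond:  W = 10 Wi (1/√P − 1/√F)
W = 10·13.1·(1/√358 − 1/√22616) = 10·13.1·(0.046202) = 6.0525 kWh/t
P = W·T = 6.0525·1476.3 = 8935.3 kW

P = 8935.3 kW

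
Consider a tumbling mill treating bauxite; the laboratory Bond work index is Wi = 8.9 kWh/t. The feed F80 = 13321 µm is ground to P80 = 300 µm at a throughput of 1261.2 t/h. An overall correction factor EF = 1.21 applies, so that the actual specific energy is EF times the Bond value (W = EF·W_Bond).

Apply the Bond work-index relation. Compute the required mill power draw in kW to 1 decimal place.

P = 6664.7 kW

W = 10·Wi·(P80^(-½) − F80^(-½))
W = 10·8.9·(1/√300 − 1/√13321) = 10·8.9·(0.049071) = 4.3673 kWh/t
With EF = 1.21: W = 4.3673·1.21 = 5.2844 kWh/t
Power = W × throughput = 5.2844 kWh/t × 1261.2 t/h = 6664.7 kW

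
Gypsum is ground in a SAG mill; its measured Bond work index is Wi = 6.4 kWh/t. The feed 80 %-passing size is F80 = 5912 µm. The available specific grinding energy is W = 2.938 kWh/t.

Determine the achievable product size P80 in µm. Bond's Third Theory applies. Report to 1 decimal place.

Bond:  W = 10 Wi (1/√P − 1/√F)
1/√P80 = 1/√F80 + W/(10·Wi)
  = 2.9380/(10·6.4) + 1/√5912 = 0.045906 + 0.013006 = 0.058912
P80 = (1/0.058912)² = 16.9745² = 288.13 µm

P80 = 288.1 µm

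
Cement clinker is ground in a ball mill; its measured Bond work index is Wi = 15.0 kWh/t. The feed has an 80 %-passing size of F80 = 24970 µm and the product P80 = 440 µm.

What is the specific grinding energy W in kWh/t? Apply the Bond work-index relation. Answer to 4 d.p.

Bond:  W = 10 Wi (1/√P − 1/√F)
1/√440 = 0.047673;  1/√24970 = 0.006328
W = 10·15.0·(0.047673 − 0.006328) = 6.2017 kWh/t

W = 6.2017 kWh/t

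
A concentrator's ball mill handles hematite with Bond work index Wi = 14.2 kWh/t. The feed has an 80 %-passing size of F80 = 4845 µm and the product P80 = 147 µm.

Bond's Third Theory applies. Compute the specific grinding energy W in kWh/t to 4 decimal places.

W = 10 Wi (P80^-0.5 − F80^-0.5)
1/√147 = 0.082479;  1/√4845 = 0.014367
W = 10·14.2·(0.082479 − 0.014367) = 9.6719 kWh/t

W = 9.6719 kWh/t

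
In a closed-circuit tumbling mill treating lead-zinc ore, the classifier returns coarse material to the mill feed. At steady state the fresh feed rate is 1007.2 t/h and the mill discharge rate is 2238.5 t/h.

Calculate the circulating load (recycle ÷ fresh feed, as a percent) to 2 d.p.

Discharge = new feed + return, hence
R = M − F = 2238.5 − 1007.2 = 1231.3 t/h
CL = 100·R/F = 100·1231.3/1007.2 = 122.25 %

CL = 122.25 %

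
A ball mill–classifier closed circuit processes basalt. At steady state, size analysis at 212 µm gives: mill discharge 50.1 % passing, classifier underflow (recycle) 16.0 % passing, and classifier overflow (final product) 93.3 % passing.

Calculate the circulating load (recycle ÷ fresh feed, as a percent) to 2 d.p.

Let r = R/F. Size balance at 212 µm:
d + r·d = r·u + o → r(d−u) = o−d
r = (93.3 − 50.1)/(50.1 − 16.0) = 43.2/34.1 = 1.2669
CL = 100·r = 126.69 %

CL = 126.69 %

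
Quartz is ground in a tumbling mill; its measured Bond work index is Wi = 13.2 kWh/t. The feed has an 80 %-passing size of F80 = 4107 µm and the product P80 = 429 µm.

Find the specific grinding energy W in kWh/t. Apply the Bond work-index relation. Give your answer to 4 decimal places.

Bond: W = 10·Wi·(1/√P80 − 1/√F80)
1/√429 = 0.048280;  1/√4107 = 0.015604
W = 10·13.2·(0.048280 − 0.015604) = 4.3133 kWh/t

W = 4.3133 kWh/t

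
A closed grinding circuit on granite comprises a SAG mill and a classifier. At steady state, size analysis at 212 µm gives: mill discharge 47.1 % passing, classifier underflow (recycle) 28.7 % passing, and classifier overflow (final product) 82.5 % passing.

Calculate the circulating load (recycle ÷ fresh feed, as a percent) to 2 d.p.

Balance %-passing 212 µm (r = R/F):
d + r·d = r·u + o → r(d−u) = o−d
r = (82.5 − 47.1)/(47.1 − 28.7) = 35.4/18.4 = 1.9239
CL = 100·r = 192.39 %

CL = 192.39 %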